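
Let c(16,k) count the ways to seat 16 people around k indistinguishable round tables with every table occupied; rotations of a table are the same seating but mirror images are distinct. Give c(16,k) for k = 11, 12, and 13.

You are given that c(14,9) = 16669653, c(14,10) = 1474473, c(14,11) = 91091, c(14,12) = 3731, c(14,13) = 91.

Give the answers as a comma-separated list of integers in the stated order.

row 15: T[15][10]=14·1474473+16669653=37312275  T[15][11]=14·91091+1474473=2749747  T[15][12]=14·3731+91091=143325  T[15][13]=14·91+3731=5005
row 16: T[16][11]=15·2749747+37312275=78558480  T[16][12]=15·143325+2749747=4899622  T[16][13]=15·5005+143325=218400
Read c(16,11) = 78558480, c(16,12) = 4899622, c(16,13) = 218400.

78558480, 4899622, 218400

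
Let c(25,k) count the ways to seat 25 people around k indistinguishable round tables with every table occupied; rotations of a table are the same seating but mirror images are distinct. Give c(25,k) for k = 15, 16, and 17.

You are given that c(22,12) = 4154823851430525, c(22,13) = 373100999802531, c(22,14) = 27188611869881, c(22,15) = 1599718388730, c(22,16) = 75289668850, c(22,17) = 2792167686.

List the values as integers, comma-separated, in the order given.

92446911376173550, 5700586321864500, 290886679867135

row 23: T[23][13]=22·373100999802531+4154823851430525=12363045847086207  T[23][14]=22·27188611869881+373100999802531=971250460939913  T[23][15]=22·1599718388730+27188611869881=62382416421941  T[23][16]=22·75289668850+1599718388730=3256091103430  T[23][17]=22·2792167686+75289668850=136717357942
row 24: T[24][14]=23·971250460939913+12363045847086207=34701806448704206  T[24][15]=23·62382416421941+971250460939913=2406046038644556  T[24][16]=23·3256091103430+62382416421941=137272511800831  T[24][17]=23·136717357942+3256091103430=6400590336096
row 25: T[25][15]=24·2406046038644556+34701806448704206=92446911376173550  T[25][16]=24·137272511800831+2406046038644556=5700586321864500  T[25][17]=24·6400590336096+137272511800831=290886679867135
Read c(25,15) = 92446911376173550, c(25,16) = 5700586321864500, c(25,17) = 290886679867135.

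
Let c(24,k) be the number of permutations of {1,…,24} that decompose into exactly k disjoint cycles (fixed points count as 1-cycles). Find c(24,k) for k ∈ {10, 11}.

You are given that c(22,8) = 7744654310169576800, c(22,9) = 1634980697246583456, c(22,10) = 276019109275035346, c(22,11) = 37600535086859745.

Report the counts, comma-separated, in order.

i=23: T(23,9)=7744654310169576800+22·1634980697246583456=43714229649594412832 | T(23,10)=1634980697246583456+22·276019109275035346=7707401101297361068 | T(23,11)=276019109275035346+22·37600535086859745=1103230881185949736
i=24: T(24,10)=43714229649594412832+23·7707401101297361068=220984454979433717396 | T(24,11)=7707401101297361068+23·1103230881185949736=33081711368574204996
Read c(24,10) = 220984454979433717396, c(24,11) = 33081711368574204996.

220984454979433717396, 33081711368574204996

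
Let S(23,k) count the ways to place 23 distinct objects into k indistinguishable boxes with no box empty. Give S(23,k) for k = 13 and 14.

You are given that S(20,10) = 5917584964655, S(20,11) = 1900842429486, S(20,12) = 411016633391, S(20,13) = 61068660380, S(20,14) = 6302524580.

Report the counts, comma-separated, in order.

401282560341390, 68629175807115

r21: T_21,11=11×1900842429486+5917584964655=26826851689001; T_21,12=12×411016633391+1900842429486=6833042030178; T_21,13=13×61068660380+411016633391=1204909218331; T_21,14=14×6302524580+61068660380=149304004500
r22: T_22,12=12×6833042030178+26826851689001=108823356051137; T_22,13=13×1204909218331+6833042030178=22496861868481; T_22,14=14×149304004500+1204909218331=3295165281331
r23: T_23,13=13×22496861868481+108823356051137=401282560341390; T_23,14=14×3295165281331+22496861868481=68629175807115
Read S(23,13) = 401282560341390, S(23,14) = 68629175807115.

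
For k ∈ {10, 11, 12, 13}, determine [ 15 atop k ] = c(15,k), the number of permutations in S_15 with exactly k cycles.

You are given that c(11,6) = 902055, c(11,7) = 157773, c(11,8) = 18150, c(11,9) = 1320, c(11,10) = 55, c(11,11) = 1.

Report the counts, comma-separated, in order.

37312275, 2749747, 143325, 5005

row 12: T[12][7]=11·157773+902055=2637558  T[12][8]=11·18150+157773=357423  T[12][9]=11·1320+18150=32670  T[12][10]=11·55+1320=1925  T[12][11]=11·1+55=66  T[12][12]=11·0+1=1
row 13: T[13][8]=12·357423+2637558=6926634  T[13][9]=12·32670+357423=749463  T[13][10]=12·1925+32670=55770  T[13][11]=12·66+1925=2717  T[13][12]=12·1+66=78  T[13][13]=12·0+1=1
row 14: T[14][9]=13·749463+6926634=16669653  T[14][10]=13·55770+749463=1474473  T[14][11]=13·2717+55770=91091  T[14][12]=13·78+2717=3731  T[14][13]=13·1+78=91
row 15: T[15][10]=14·1474473+16669653=37312275  T[15][11]=14·91091+1474473=2749747  T[15][12]=14·3731+91091=143325  T[15][13]=14·91+3731=5005
Read c(15,10) = 37312275, c(15,11) = 2749747, c(15,12) = 143325, c(15,13) = 5005.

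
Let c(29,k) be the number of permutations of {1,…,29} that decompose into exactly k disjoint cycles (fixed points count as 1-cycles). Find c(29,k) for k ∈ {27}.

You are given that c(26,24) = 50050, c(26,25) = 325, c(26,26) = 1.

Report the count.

78561

r27: T_27,25=26×325+50050=58500; T_27,26=26×1+325=351; T_27,27=26×0+1=1
r28: T_28,26=27×351+58500=67977; T_28,27=27×1+351=378
r29: T_29,27=28×378+67977=78561
Read c(29,27) = 78561.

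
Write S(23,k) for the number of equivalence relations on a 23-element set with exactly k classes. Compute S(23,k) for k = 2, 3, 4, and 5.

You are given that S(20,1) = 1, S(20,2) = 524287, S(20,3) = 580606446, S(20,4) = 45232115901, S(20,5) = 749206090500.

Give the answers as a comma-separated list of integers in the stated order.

4194303, 15686335501, 2916342574750, 96416888184100

@21  (21,1):1·1+0→1, (21,2):524287·2+1→1048575, (21,3):580606446·3+524287→1742343625, (21,4):45232115901·4+580606446→181509070050, (21,5):749206090500·5+45232115901→3791262568401
@22  (22,1):1·1+0→1, (22,2):1048575·2+1→2097151, (22,3):1742343625·3+1048575→5228079450, (22,4):181509070050·4+1742343625→727778623825, (22,5):3791262568401·5+181509070050→19137821912055
@23  (23,2):2097151·2+1→4194303, (23,3):5228079450·3+2097151→15686335501, (23,4):727778623825·4+5228079450→2916342574750, (23,5):19137821912055·5+727778623825→96416888184100
Read S(23,2) = 4194303, S(23,3) = 15686335501, S(23,4) = 2916342574750, S(23,5) = 96416888184100.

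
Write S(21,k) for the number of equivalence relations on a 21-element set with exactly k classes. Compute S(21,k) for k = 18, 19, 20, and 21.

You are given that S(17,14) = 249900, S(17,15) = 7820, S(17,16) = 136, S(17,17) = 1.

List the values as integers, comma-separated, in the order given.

1023435, 19285, 210, 1

i=18: T(18,15)=249900+15·7820=367200 | T(18,16)=7820+16·136=9996 | T(18,17)=136+17·1=153 | T(18,18)=1+18·0=1
i=19: T(19,16)=367200+16·9996=527136 | T(19,17)=9996+17·153=12597 | T(19,18)=153+18·1=171 | T(19,19)=1+19·0=1
i=20: T(20,17)=527136+17·12597=741285 | T(20,18)=12597+18·171=15675 | T(20,19)=171+19·1=190 | T(20,20)=1+20·0=1
i=21: T(21,18)=741285+18·15675=1023435 | T(21,19)=15675+19·190=19285 | T(21,20)=190+20·1=210 | T(21,21)=1+21·0=1
Read S(21,18) = 1023435, S(21,19) = 19285, S(21,20) = 210, S(21,21) = 1.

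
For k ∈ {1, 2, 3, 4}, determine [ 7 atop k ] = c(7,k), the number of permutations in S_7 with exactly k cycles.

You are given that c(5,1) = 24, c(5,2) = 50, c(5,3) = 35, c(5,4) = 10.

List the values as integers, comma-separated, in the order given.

720, 1764, 1624, 735

row 6: T[6][1]=5·24+0=120  T[6][2]=5·50+24=274  T[6][3]=5·35+50=225  T[6][4]=5·10+35=85
row 7: T[7][1]=6·120+0=720  T[7][2]=6·274+120=1764  T[7][3]=6·225+274=1624  T[7][4]=6·85+225=735
Read c(7,1) = 720, c(7,2) = 1764, c(7,3) = 1624, c(7,4) = 735.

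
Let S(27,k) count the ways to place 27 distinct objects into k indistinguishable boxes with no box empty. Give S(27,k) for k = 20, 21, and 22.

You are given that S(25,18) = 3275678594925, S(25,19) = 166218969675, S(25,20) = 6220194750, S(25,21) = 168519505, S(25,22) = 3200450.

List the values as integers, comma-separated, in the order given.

[26] T[26,19]:19*166218969675+3275678594925=6433839018750 · T[26,20]:20*6220194750+166218969675=290622864675 · T[26,21]:21*168519505+6220194750=9759104355 · T[26,22]:22*3200450+168519505=238929405
[27] T[27,20]:20*290622864675+6433839018750=12246296312250 · T[27,21]:21*9759104355+290622864675=495564056130 · T[27,22]:22*238929405+9759104355=15015551265
Read S(27,20) = 12246296312250, S(27,21) = 495564056130, S(27,22) = 15015551265.

12246296312250, 495564056130, 15015551265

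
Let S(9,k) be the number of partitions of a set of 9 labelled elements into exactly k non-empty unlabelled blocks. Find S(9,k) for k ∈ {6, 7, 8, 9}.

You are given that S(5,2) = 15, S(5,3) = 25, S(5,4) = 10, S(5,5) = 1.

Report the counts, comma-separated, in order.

2646, 462, 36, 1

r6: T_6,3=3×25+15=90; T_6,4=4×10+25=65; T_6,5=5×1+10=15; T_6,6=6×0+1=1
r7: T_7,4=4×65+90=350; T_7,5=5×15+65=140; T_7,6=6×1+15=21; T_7,7=7×0+1=1
r8: T_8,5=5×140+350=1050; T_8,6=6×21+140=266; T_8,7=7×1+21=28; T_8,8=8×0+1=1
r9: T_9,6=6×266+1050=2646; T_9,7=7×28+266=462; T_9,8=8×1+28=36; T_9,9=9×0+1=1
Read S(9,6) = 2646, S(9,7) = 462, S(9,8) = 36, S(9,9) = 1.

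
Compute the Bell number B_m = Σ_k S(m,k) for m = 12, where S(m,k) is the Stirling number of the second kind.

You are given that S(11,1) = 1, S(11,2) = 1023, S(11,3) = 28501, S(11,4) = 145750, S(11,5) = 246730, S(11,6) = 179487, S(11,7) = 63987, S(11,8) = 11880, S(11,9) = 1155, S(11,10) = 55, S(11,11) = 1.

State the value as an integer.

4213597

row 12: T[12][1]=1·1+0=1  T[12][2]=2·1023+1=2047  T[12][3]=3·28501+1023=86526  T[12][4]=4·145750+28501=611501  T[12][5]=5·246730+145750=1379400  T[12][6]=6·179487+246730=1323652  T[12][7]=7·63987+179487=627396  T[12][8]=8·11880+63987=159027  T[12][9]=9·1155+11880=22275  T[12][10]=10·55+1155=1705  T[12][11]=11·1+55=66  T[12][12]=12·0+1=1
B_12 = ΣS(12,k) = 1+2047+86526+611501+1379400+1323652+627396+159027+22275+1705+66+1 = 4213597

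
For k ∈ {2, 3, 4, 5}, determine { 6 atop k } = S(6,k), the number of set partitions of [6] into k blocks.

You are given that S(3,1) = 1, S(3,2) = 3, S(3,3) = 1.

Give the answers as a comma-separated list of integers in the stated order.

[4] T[4,1]:1*1+0=1 · T[4,2]:2*3+1=7 · T[4,3]:3*1+3=6 · T[4,4]:4*0+1=1
[5] T[5,1]:1*1+0=1 · T[5,2]:2*7+1=15 · T[5,3]:3*6+7=25 · T[5,4]:4*1+6=10 · T[5,5]:5*0+1=1
[6] T[6,2]:2*15+1=31 · T[6,3]:3*25+15=90 · T[6,4]:4*10+25=65 · T[6,5]:5*1+10=15
Read S(6,2) = 31, S(6,3) = 90, S(6,4) = 65, S(6,5) = 15.

31, 90, 65, 15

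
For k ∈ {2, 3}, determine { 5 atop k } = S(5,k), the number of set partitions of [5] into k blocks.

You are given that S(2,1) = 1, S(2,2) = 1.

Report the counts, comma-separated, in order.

@3  (3,1):1·1+0→1, (3,2):1·2+1→3, (3,3):0·3+1→1
@4  (4,1):1·1+0→1, (4,2):3·2+1→7, (4,3):1·3+3→6
@5  (5,2):7·2+1→15, (5,3):6·3+7→25
Read S(5,2) = 15, S(5,3) = 25.

15, 25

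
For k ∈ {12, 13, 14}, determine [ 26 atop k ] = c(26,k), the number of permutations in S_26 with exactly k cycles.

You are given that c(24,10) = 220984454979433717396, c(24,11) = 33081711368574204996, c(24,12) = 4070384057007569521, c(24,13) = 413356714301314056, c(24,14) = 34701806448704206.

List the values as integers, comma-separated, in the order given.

@25  (25,11):33081711368574204996·24+220984454979433717396→1014945527825214637300, (25,12):4070384057007569521·24+33081711368574204996→130770928736755873500, (25,13):413356714301314056·24+4070384057007569521→13990945200239106865, (25,14):34701806448704206·24+413356714301314056→1246200069070215000
@26  (26,12):130770928736755873500·25+1014945527825214637300→4284218746244111474800, (26,13):13990945200239106865·25+130770928736755873500→480544558742733545125, (26,14):1246200069070215000·25+13990945200239106865→45145946926994481865
Read c(26,12) = 4284218746244111474800, c(26,13) = 480544558742733545125, c(26,14) = 45145946926994481865.

4284218746244111474800, 480544558742733545125, 45145946926994481865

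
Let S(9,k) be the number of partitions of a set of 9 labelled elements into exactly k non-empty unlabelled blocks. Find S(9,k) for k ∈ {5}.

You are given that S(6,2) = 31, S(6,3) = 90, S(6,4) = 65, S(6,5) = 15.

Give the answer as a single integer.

6951

row 7: T[7][3]=3·90+31=301  T[7][4]=4·65+90=350  T[7][5]=5·15+65=140
row 8: T[8][4]=4·350+301=1701  T[8][5]=5·140+350=1050
row 9: T[9][5]=5·1050+1701=6951
Read S(9,5) = 6951.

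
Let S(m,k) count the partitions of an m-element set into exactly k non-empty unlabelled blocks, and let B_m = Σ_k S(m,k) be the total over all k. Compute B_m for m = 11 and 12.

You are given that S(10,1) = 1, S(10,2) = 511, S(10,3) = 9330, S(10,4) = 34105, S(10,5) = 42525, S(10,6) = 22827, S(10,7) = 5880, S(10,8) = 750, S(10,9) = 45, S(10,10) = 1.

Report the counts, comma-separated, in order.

[11] T[11,1]:1*1+0=1 · T[11,2]:2*511+1=1023 · T[11,3]:3*9330+511=28501 · T[11,4]:4*34105+9330=145750 · T[11,5]:5*42525+34105=246730 · T[11,6]:6*22827+42525=179487 · T[11,7]:7*5880+22827=63987 · T[11,8]:8*750+5880=11880 · T[11,9]:9*45+750=1155 · T[11,10]:10*1+45=55 · T[11,11]:11*0+1=1
[12] T[12,1]:1*1+0=1 · T[12,2]:2*1023+1=2047 · T[12,3]:3*28501+1023=86526 · T[12,4]:4*145750+28501=611501 · T[12,5]:5*246730+145750=1379400 · T[12,6]:6*179487+246730=1323652 · T[12,7]:7*63987+179487=627396 · T[12,8]:8*11880+63987=159027 · T[12,9]:9*1155+11880=22275 · T[12,10]:10*55+1155=1705 · T[12,11]:11*1+55=66 · T[12,12]:12*0+1=1
B_11 = ΣS(11,k) = 1+1023+28501+145750+246730+179487+63987+11880+1155+55+1 = 678570
B_12 = ΣS(12,k) = 1+2047+86526+611501+1379400+1323652+627396+159027+22275+1705+66+1 = 4213597

678570, 4213597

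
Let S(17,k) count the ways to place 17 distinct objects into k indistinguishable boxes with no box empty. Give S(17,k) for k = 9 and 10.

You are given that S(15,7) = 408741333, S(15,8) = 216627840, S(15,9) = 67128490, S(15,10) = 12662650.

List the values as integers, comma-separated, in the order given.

9528822303, 2758334150

r16: T_16,8=8×216627840+408741333=2141764053; T_16,9=9×67128490+216627840=820784250; T_16,10=10×12662650+67128490=193754990
r17: T_17,9=9×820784250+2141764053=9528822303; T_17,10=10×193754990+820784250=2758334150
Read S(17,9) = 9528822303, S(17,10) = 2758334150.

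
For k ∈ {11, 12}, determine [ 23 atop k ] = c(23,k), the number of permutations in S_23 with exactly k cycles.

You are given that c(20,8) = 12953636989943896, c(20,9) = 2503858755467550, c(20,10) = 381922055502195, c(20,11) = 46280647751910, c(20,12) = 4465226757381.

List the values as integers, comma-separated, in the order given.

1103230881185949736, 129006659818331295

[21] T[21,9]:20*2503858755467550+12953636989943896=63030812099294896 · T[21,10]:20*381922055502195+2503858755467550=10142299865511450 · T[21,11]:20*46280647751910+381922055502195=1307535010540395 · T[21,12]:20*4465226757381+46280647751910=135585182899530
[22] T[22,10]:21*10142299865511450+63030812099294896=276019109275035346 · T[22,11]:21*1307535010540395+10142299865511450=37600535086859745 · T[22,12]:21*135585182899530+1307535010540395=4154823851430525
[23] T[23,11]:22*37600535086859745+276019109275035346=1103230881185949736 · T[23,12]:22*4154823851430525+37600535086859745=129006659818331295
Read c(23,11) = 1103230881185949736, c(23,12) = 129006659818331295.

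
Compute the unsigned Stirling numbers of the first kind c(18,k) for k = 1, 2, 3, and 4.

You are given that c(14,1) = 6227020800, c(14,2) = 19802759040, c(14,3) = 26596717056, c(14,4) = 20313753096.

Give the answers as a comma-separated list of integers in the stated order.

355687428096000, 1223405590579200, 1821602444624640, 1583313975727488

[15] T[15,1]:14*6227020800+0=87178291200 · T[15,2]:14*19802759040+6227020800=283465647360 · T[15,3]:14*26596717056+19802759040=392156797824 · T[15,4]:14*20313753096+26596717056=310989260400
[16] T[16,1]:15*87178291200+0=1307674368000 · T[16,2]:15*283465647360+87178291200=4339163001600 · T[16,3]:15*392156797824+283465647360=6165817614720 · T[16,4]:15*310989260400+392156797824=5056995703824
[17] T[17,1]:16*1307674368000+0=20922789888000 · T[17,2]:16*4339163001600+1307674368000=70734282393600 · T[17,3]:16*6165817614720+4339163001600=102992244837120 · T[17,4]:16*5056995703824+6165817614720=87077748875904
[18] T[18,1]:17*20922789888000+0=355687428096000 · T[18,2]:17*70734282393600+20922789888000=1223405590579200 · T[18,3]:17*102992244837120+70734282393600=1821602444624640 · T[18,4]:17*87077748875904+102992244837120=1583313975727488
Read c(18,1) = 355687428096000, c(18,2) = 1223405590579200, c(18,3) = 1821602444624640, c(18,4) = 1583313975727488.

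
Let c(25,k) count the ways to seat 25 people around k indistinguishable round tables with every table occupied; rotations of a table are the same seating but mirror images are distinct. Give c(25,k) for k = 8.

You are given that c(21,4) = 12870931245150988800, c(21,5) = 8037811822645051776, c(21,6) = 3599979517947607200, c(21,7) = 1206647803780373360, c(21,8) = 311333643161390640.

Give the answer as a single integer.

i=22: T(22,5)=12870931245150988800+21·8037811822645051776=181664979520697076096 | T(22,6)=8037811822645051776+21·3599979517947607200=83637381699544802976 | T(22,7)=3599979517947607200+21·1206647803780373360=28939583397335447760 | T(22,8)=1206647803780373360+21·311333643161390640=7744654310169576800
i=23: T(23,6)=181664979520697076096+22·83637381699544802976=2021687376910682741568 | T(23,7)=83637381699544802976+22·28939583397335447760=720308216440924653696 | T(23,8)=28939583397335447760+22·7744654310169576800=199321978221066137360
i=24: T(24,7)=2021687376910682741568+23·720308216440924653696=18588776355051949776576 | T(24,8)=720308216440924653696+23·199321978221066137360=5304713715525445812976
i=25: T(25,8)=18588776355051949776576+24·5304713715525445812976=145901905527662649288000
Read c(25,8) = 145901905527662649288000.

145901905527662649288000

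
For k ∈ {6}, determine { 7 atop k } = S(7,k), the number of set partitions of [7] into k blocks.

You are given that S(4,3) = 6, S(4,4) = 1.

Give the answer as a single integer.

21

row 5: T[5][4]=4·1+6=10  T[5][5]=5·0+1=1
row 6: T[6][5]=5·1+10=15  T[6][6]=6·0+1=1
row 7: T[7][6]=6·1+15=21
Read S(7,6) = 21.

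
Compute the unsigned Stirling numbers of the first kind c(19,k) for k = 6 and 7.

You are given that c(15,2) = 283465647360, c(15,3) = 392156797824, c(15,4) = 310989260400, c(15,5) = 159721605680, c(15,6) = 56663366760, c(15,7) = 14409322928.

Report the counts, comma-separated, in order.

7551527592063024, 2353125040549984

[16] T[16,3]:15*392156797824+283465647360=6165817614720 · T[16,4]:15*310989260400+392156797824=5056995703824 · T[16,5]:15*159721605680+310989260400=2706813345600 · T[16,6]:15*56663366760+159721605680=1009672107080 · T[16,7]:15*14409322928+56663366760=272803210680
[17] T[17,4]:16*5056995703824+6165817614720=87077748875904 · T[17,5]:16*2706813345600+5056995703824=48366009233424 · T[17,6]:16*1009672107080+2706813345600=18861567058880 · T[17,7]:16*272803210680+1009672107080=5374523477960
[18] T[18,5]:17*48366009233424+87077748875904=909299905844112 · T[18,6]:17*18861567058880+48366009233424=369012649234384 · T[18,7]:17*5374523477960+18861567058880=110228466184200
[19] T[19,6]:18*369012649234384+909299905844112=7551527592063024 · T[19,7]:18*110228466184200+369012649234384=2353125040549984
Read c(19,6) = 7551527592063024, c(19,7) = 2353125040549984.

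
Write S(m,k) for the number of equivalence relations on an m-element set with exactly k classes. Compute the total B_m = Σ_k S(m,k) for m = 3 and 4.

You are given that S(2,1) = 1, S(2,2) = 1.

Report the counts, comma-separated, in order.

5, 15

row 3: T[3][1]=1·1+0=1  T[3][2]=2·1+1=3  T[3][3]=3·0+1=1
row 4: T[4][1]=1·1+0=1  T[4][2]=2·3+1=7  T[4][3]=3·1+3=6  T[4][4]=4·0+1=1
B_3 = ΣS(3,k) = 1+3+1 = 5
B_4 = ΣS(4,k) = 1+7+6+1 = 15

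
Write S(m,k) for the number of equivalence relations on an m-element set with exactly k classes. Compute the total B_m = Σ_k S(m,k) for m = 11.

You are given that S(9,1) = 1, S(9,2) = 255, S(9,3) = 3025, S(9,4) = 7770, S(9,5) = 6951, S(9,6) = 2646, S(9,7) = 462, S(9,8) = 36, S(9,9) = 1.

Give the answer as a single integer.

row 10: T[10][1]=1·1+0=1  T[10][2]=2·255+1=511  T[10][3]=3·3025+255=9330  T[10][4]=4·7770+3025=34105  T[10][5]=5·6951+7770=42525  T[10][6]=6·2646+6951=22827  T[10][7]=7·462+2646=5880  T[10][8]=8·36+462=750  T[10][9]=9·1+36=45  T[10][10]=10·0+1=1
row 11: T[11][1]=1·1+0=1  T[11][2]=2·511+1=1023  T[11][3]=3·9330+511=28501  T[11][4]=4·34105+9330=145750  T[11][5]=5·42525+34105=246730  T[11][6]=6·22827+42525=179487  T[11][7]=7·5880+22827=63987  T[11][8]=8·750+5880=11880  T[11][9]=9·45+750=1155  T[11][10]=10·1+45=55  T[11][11]=11·0+1=1
B_11 = ΣS(11,k) = 1+1023+28501+145750+246730+179487+63987+11880+1155+55+1 = 678570

678570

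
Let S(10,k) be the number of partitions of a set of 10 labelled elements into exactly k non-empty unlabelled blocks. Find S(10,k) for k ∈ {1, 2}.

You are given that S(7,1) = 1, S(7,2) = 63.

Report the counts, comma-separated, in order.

[8] T[8,1]:1*1+0=1 · T[8,2]:2*63+1=127
[9] T[9,1]:1*1+0=1 · T[9,2]:2*127+1=255
[10] T[10,1]:1*1+0=1 · T[10,2]:2*255+1=511
Read S(10,1) = 1, S(10,2) = 511.

1, 511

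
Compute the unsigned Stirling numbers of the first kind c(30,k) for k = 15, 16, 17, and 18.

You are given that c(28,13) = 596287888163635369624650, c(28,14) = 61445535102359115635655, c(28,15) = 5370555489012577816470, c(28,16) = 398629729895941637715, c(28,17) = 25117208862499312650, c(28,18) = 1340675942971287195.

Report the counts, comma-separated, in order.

@29  (29,14):61445535102359115635655·28+596287888163635369624650→2316762871029690607422990, (29,15):5370555489012577816470·28+61445535102359115635655→211821088794711294496815, (29,16):398629729895941637715·28+5370555489012577816470→16532187926098943672490, (29,17):25117208862499312650·28+398629729895941637715→1101911578045922391915, (29,18):1340675942971287195·28+25117208862499312650→62656135265695354110
@30  (30,15):211821088794711294496815·29+2316762871029690607422990→8459574446076318147830625, (30,16):16532187926098943672490·29+211821088794711294496815→691254538651580660999025, (30,17):1101911578045922391915·29+16532187926098943672490→48487623689430693038025, (30,18):62656135265695354110·29+1101911578045922391915→2918939500751087661105
Read c(30,15) = 8459574446076318147830625, c(30,16) = 691254538651580660999025, c(30,17) = 48487623689430693038025, c(30,18) = 2918939500751087661105.

8459574446076318147830625, 691254538651580660999025, 48487623689430693038025, 2918939500751087661105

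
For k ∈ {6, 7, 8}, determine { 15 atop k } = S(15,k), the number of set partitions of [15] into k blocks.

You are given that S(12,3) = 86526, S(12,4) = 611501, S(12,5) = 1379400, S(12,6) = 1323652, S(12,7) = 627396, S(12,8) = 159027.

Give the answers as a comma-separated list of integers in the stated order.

420693273, 408741333, 216627840

[13] T[13,4]:4*611501+86526=2532530 · T[13,5]:5*1379400+611501=7508501 · T[13,6]:6*1323652+1379400=9321312 · T[13,7]:7*627396+1323652=5715424 · T[13,8]:8*159027+627396=1899612
[14] T[14,5]:5*7508501+2532530=40075035 · T[14,6]:6*9321312+7508501=63436373 · T[14,7]:7*5715424+9321312=49329280 · T[14,8]:8*1899612+5715424=20912320
[15] T[15,6]:6*63436373+40075035=420693273 · T[15,7]:7*49329280+63436373=408741333 · T[15,8]:8*20912320+49329280=216627840
Read S(15,6) = 420693273, S(15,7) = 408741333, S(15,8) = 216627840.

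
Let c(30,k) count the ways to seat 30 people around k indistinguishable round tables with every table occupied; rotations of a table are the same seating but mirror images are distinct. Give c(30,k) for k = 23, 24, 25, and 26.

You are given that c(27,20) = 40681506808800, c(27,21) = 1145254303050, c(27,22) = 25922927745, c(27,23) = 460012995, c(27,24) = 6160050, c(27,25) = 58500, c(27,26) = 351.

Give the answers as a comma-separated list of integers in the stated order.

207912996295875, 4539323721075, 80328850875, 1122686019

row 28: T[28][21]=27·1145254303050+40681506808800=71603372991150  T[28][22]=27·25922927745+1145254303050=1845173352165  T[28][23]=27·460012995+25922927745=38343278610  T[28][24]=27·6160050+460012995=626334345  T[28][25]=27·58500+6160050=7739550  T[28][26]=27·351+58500=67977
row 29: T[29][22]=28·1845173352165+71603372991150=123268226851770  T[29][23]=28·38343278610+1845173352165=2918785153245  T[29][24]=28·626334345+38343278610=55880640270  T[29][25]=28·7739550+626334345=843041745  T[29][26]=28·67977+7739550=9642906
row 30: T[30][23]=29·2918785153245+123268226851770=207912996295875  T[30][24]=29·55880640270+2918785153245=4539323721075  T[30][25]=29·843041745+55880640270=80328850875  T[30][26]=29·9642906+843041745=1122686019
Read c(30,23) = 207912996295875, c(30,24) = 4539323721075, c(30,25) = 80328850875, c(30,26) = 1122686019.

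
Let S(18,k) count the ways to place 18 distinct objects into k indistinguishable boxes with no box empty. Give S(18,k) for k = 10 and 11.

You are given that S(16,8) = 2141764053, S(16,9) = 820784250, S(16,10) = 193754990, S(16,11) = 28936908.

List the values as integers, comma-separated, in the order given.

@17  (17,9):820784250·9+2141764053→9528822303, (17,10):193754990·10+820784250→2758334150, (17,11):28936908·11+193754990→512060978
@18  (18,10):2758334150·10+9528822303→37112163803, (18,11):512060978·11+2758334150→8391004908
Read S(18,10) = 37112163803, S(18,11) = 8391004908.

37112163803, 8391004908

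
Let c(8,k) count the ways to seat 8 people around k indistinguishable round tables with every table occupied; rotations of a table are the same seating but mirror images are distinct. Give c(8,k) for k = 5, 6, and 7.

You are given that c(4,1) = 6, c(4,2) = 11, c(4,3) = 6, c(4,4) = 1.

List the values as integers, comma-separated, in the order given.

row 5: T[5][2]=4·11+6=50  T[5][3]=4·6+11=35  T[5][4]=4·1+6=10  T[5][5]=4·0+1=1
row 6: T[6][3]=5·35+50=225  T[6][4]=5·10+35=85  T[6][5]=5·1+10=15  T[6][6]=5·0+1=1
row 7: T[7][4]=6·85+225=735  T[7][5]=6·15+85=175  T[7][6]=6·1+15=21  T[7][7]=6·0+1=1
row 8: T[8][5]=7·175+735=1960  T[8][6]=7·21+175=322  T[8][7]=7·1+21=28
Read c(8,5) = 1960, c(8,6) = 322, c(8,7) = 28.

1960, 322, 28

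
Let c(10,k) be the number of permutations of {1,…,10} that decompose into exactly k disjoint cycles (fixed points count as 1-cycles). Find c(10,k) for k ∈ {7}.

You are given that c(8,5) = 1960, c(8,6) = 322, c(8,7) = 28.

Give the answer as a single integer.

9450

row 9: T[9][6]=8·322+1960=4536  T[9][7]=8·28+322=546
row 10: T[10][7]=9·546+4536=9450
Read c(10,7) = 9450.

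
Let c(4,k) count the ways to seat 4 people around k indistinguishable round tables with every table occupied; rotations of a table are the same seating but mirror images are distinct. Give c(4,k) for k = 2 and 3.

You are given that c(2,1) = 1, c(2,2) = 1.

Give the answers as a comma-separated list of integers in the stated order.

11, 6

r3: T_3,1=2×1+0=2; T_3,2=2×1+1=3; T_3,3=2×0+1=1
r4: T_4,2=3×3+2=11; T_4,3=3×1+3=6
Read c(4,2) = 11, c(4,3) = 6.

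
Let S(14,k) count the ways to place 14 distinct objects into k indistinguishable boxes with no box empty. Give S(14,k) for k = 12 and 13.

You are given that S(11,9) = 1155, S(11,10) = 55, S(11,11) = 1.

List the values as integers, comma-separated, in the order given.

3367, 91

[12] T[12,10]:10*55+1155=1705 · T[12,11]:11*1+55=66 · T[12,12]:12*0+1=1
[13] T[13,11]:11*66+1705=2431 · T[13,12]:12*1+66=78 · T[13,13]:13*0+1=1
[14] T[14,12]:12*78+2431=3367 · T[14,13]:13*1+78=91
Read S(14,12) = 3367, S(14,13) = 91.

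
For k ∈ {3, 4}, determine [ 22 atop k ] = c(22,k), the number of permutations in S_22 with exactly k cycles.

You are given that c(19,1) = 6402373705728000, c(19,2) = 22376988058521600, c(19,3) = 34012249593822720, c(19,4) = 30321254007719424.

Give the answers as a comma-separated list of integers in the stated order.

298631902863216384000, 284093315901811468800

[20] T[20,1]:19*6402373705728000+0=121645100408832000 · T[20,2]:19*22376988058521600+6402373705728000=431565146817638400 · T[20,3]:19*34012249593822720+22376988058521600=668609730341153280 · T[20,4]:19*30321254007719424+34012249593822720=610116075740491776
[21] T[21,2]:20*431565146817638400+121645100408832000=8752948036761600000 · T[21,3]:20*668609730341153280+431565146817638400=13803759753640704000 · T[21,4]:20*610116075740491776+668609730341153280=12870931245150988800
[22] T[22,3]:21*13803759753640704000+8752948036761600000=298631902863216384000 · T[22,4]:21*12870931245150988800+13803759753640704000=284093315901811468800
Read c(22,3) = 298631902863216384000, c(22,4) = 284093315901811468800.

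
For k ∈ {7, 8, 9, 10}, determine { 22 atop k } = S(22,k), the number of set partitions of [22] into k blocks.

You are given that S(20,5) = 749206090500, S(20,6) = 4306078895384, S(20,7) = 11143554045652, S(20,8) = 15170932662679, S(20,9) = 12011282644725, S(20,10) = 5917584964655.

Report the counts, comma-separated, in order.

602762379967440, 1142399079991620, 1241963303533920, 835143799377954

r21: T_21,6=6×4306078895384+749206090500=26585679462804; T_21,7=7×11143554045652+4306078895384=82310957214948; T_21,8=8×15170932662679+11143554045652=132511015347084; T_21,9=9×12011282644725+15170932662679=123272476465204; T_21,10=10×5917584964655+12011282644725=71187132291275
r22: T_22,7=7×82310957214948+26585679462804=602762379967440; T_22,8=8×132511015347084+82310957214948=1142399079991620; T_22,9=9×123272476465204+132511015347084=1241963303533920; T_22,10=10×71187132291275+123272476465204=835143799377954
Read S(22,7) = 602762379967440, S(22,8) = 1142399079991620, S(22,9) = 1241963303533920, S(22,10) = 835143799377954.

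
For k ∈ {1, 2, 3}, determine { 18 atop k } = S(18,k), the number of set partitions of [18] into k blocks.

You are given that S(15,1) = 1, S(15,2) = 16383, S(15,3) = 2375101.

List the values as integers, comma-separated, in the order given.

1, 131071, 64439010

i=16: T(16,1)=0+1·1=1 | T(16,2)=1+2·16383=32767 | T(16,3)=16383+3·2375101=7141686
i=17: T(17,1)=0+1·1=1 | T(17,2)=1+2·32767=65535 | T(17,3)=32767+3·7141686=21457825
i=18: T(18,1)=0+1·1=1 | T(18,2)=1+2·65535=131071 | T(18,3)=65535+3·21457825=64439010
Read S(18,1) = 1, S(18,2) = 131071, S(18,3) = 64439010.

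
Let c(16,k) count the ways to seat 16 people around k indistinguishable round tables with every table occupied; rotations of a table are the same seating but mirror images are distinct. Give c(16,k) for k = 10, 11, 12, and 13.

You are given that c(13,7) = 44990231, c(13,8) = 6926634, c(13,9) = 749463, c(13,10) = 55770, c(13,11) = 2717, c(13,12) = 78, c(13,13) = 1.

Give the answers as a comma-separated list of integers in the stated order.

928095740, 78558480, 4899622, 218400

r14: T_14,8=13×6926634+44990231=135036473; T_14,9=13×749463+6926634=16669653; T_14,10=13×55770+749463=1474473; T_14,11=13×2717+55770=91091; T_14,12=13×78+2717=3731; T_14,13=13×1+78=91
r15: T_15,9=14×16669653+135036473=368411615; T_15,10=14×1474473+16669653=37312275; T_15,11=14×91091+1474473=2749747; T_15,12=14×3731+91091=143325; T_15,13=14×91+3731=5005
r16: T_16,10=15×37312275+368411615=928095740; T_16,11=15×2749747+37312275=78558480; T_16,12=15×143325+2749747=4899622; T_16,13=15×5005+143325=218400
Read c(16,10) = 928095740, c(16,11) = 78558480, c(16,12) = 4899622, c(16,13) = 218400.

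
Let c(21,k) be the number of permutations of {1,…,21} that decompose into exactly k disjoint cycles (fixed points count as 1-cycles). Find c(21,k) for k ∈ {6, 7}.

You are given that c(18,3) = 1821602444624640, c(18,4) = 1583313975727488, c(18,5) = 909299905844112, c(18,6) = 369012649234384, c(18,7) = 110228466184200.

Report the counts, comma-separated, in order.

i=19: T(19,4)=1821602444624640+18·1583313975727488=30321254007719424 | T(19,5)=1583313975727488+18·909299905844112=17950712280921504 | T(19,6)=909299905844112+18·369012649234384=7551527592063024 | T(19,7)=369012649234384+18·110228466184200=2353125040549984
i=20: T(20,5)=30321254007719424+19·17950712280921504=371384787345228000 | T(20,6)=17950712280921504+19·7551527592063024=161429736530118960 | T(20,7)=7551527592063024+19·2353125040549984=52260903362512720
i=21: T(21,6)=371384787345228000+20·161429736530118960=3599979517947607200 | T(21,7)=161429736530118960+20·52260903362512720=1206647803780373360
Read c(21,6) = 3599979517947607200, c(21,7) = 1206647803780373360.

3599979517947607200, 1206647803780373360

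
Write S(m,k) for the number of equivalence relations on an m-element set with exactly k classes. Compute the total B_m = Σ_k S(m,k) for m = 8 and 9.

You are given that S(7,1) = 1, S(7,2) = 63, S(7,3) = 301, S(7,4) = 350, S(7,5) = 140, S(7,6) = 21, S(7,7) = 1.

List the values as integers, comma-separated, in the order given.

4140, 21147

@8  (8,1):1·1+0→1, (8,2):63·2+1→127, (8,3):301·3+63→966, (8,4):350·4+301→1701, (8,5):140·5+350→1050, (8,6):21·6+140→266, (8,7):1·7+21→28, (8,8):0·8+1→1
@9  (9,1):1·1+0→1, (9,2):127·2+1→255, (9,3):966·3+127→3025, (9,4):1701·4+966→7770, (9,5):1050·5+1701→6951, (9,6):266·6+1050→2646, (9,7):28·7+266→462, (9,8):1·8+28→36, (9,9):0·9+1→1
B_8 = ΣS(8,k) = 1+127+966+1701+1050+266+28+1 = 4140
B_9 = ΣS(9,k) = 1+255+3025+7770+6951+2646+462+36+1 = 21147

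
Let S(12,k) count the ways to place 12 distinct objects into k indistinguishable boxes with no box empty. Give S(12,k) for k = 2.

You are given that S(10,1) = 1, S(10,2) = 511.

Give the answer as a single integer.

2047

@11  (11,1):1·1+0→1, (11,2):511·2+1→1023
@12  (12,2):1023·2+1→2047
Read S(12,2) = 2047.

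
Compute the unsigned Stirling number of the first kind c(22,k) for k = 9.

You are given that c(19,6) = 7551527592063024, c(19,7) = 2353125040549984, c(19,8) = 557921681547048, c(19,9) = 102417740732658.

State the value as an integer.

row 20: T[20][7]=19·2353125040549984+7551527592063024=52260903362512720  T[20][8]=19·557921681547048+2353125040549984=12953636989943896  T[20][9]=19·102417740732658+557921681547048=2503858755467550
row 21: T[21][8]=20·12953636989943896+52260903362512720=311333643161390640  T[21][9]=20·2503858755467550+12953636989943896=63030812099294896
row 22: T[22][9]=21·63030812099294896+311333643161390640=1634980697246583456
Read c(22,9) = 1634980697246583456.

1634980697246583456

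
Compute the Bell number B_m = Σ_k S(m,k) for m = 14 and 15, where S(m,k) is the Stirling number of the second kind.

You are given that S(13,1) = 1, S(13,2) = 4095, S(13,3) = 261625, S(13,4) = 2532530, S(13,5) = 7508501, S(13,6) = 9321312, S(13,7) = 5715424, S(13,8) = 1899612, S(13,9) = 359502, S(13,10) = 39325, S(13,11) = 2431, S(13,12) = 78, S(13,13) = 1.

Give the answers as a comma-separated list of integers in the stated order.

190899322, 1382958545

r14: T_14,1=1×1+0=1; T_14,2=2×4095+1=8191; T_14,3=3×261625+4095=788970; T_14,4=4×2532530+261625=10391745; T_14,5=5×7508501+2532530=40075035; T_14,6=6×9321312+7508501=63436373; T_14,7=7×5715424+9321312=49329280; T_14,8=8×1899612+5715424=20912320; T_14,9=9×359502+1899612=5135130; T_14,10=10×39325+359502=752752; T_14,11=11×2431+39325=66066; T_14,12=12×78+2431=3367; T_14,13=13×1+78=91; T_14,14=14×0+1=1
r15: T_15,1=1×1+0=1; T_15,2=2×8191+1=16383; T_15,3=3×788970+8191=2375101; T_15,4=4×10391745+788970=42355950; T_15,5=5×40075035+10391745=210766920; T_15,6=6×63436373+40075035=420693273; T_15,7=7×49329280+63436373=408741333; T_15,8=8×20912320+49329280=216627840; T_15,9=9×5135130+20912320=67128490; T_15,10=10×752752+5135130=12662650; T_15,11=11×66066+752752=1479478; T_15,12=12×3367+66066=106470; T_15,13=13×91+3367=4550; T_15,14=14×1+91=105; T_15,15=15×0+1=1
B_14 = ΣS(14,k) = 1+8191+788970+10391745+40075035+63436373+49329280+20912320+5135130+752752+66066+3367+91+1 = 190899322
B_15 = ΣS(15,k) = 1+16383+2375101+42355950+210766920+420693273+408741333+216627840+67128490+12662650+1479478+106470+4550+105+1 = 1382958545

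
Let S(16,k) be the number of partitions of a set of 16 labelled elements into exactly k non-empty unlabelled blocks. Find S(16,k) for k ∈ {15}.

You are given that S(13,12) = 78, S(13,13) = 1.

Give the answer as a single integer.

[14] T[14,13]:13*1+78=91 · T[14,14]:14*0+1=1
[15] T[15,14]:14*1+91=105 · T[15,15]:15*0+1=1
[16] T[16,15]:15*1+105=120
Read S(16,15) = 120.

120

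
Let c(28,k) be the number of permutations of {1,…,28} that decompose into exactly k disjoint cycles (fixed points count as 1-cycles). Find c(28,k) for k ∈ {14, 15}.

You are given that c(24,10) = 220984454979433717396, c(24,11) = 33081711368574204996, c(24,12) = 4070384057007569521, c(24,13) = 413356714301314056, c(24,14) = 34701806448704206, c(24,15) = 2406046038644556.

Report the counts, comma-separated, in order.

61445535102359115635655, 5370555489012577816470

r25: T_25,11=24×33081711368574204996+220984454979433717396=1014945527825214637300; T_25,12=24×4070384057007569521+33081711368574204996=130770928736755873500; T_25,13=24×413356714301314056+4070384057007569521=13990945200239106865; T_25,14=24×34701806448704206+413356714301314056=1246200069070215000; T_25,15=24×2406046038644556+34701806448704206=92446911376173550
r26: T_26,12=25×130770928736755873500+1014945527825214637300=4284218746244111474800; T_26,13=25×13990945200239106865+130770928736755873500=480544558742733545125; T_26,14=25×1246200069070215000+13990945200239106865=45145946926994481865; T_26,15=25×92446911376173550+1246200069070215000=3557372853474553750
r27: T_27,13=26×480544558742733545125+4284218746244111474800=16778377273555183648050; T_27,14=26×45145946926994481865+480544558742733545125=1654339178844590073615; T_27,15=26×3557372853474553750+45145946926994481865=137637641117332879365
r28: T_28,14=27×1654339178844590073615+16778377273555183648050=61445535102359115635655; T_28,15=27×137637641117332879365+1654339178844590073615=5370555489012577816470
Read c(28,14) = 61445535102359115635655, c(28,15) = 5370555489012577816470.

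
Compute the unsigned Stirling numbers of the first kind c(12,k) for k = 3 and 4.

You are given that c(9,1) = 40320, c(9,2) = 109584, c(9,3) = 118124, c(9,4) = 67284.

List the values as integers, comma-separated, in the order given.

@10  (10,1):40320·9+0→362880, (10,2):109584·9+40320→1026576, (10,3):118124·9+109584→1172700, (10,4):67284·9+118124→723680
@11  (11,2):1026576·10+362880→10628640, (11,3):1172700·10+1026576→12753576, (11,4):723680·10+1172700→8409500
@12  (12,3):12753576·11+10628640→150917976, (12,4):8409500·11+12753576→105258076
Read c(12,3) = 150917976, c(12,4) = 105258076.

150917976, 105258076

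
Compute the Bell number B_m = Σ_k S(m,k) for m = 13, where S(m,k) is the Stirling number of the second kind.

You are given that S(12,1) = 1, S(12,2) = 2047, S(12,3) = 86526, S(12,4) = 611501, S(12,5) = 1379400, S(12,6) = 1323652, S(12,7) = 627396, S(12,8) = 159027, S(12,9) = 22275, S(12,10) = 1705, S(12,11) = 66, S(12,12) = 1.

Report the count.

27644437

@13  (13,1):1·1+0→1, (13,2):2047·2+1→4095, (13,3):86526·3+2047→261625, (13,4):611501·4+86526→2532530, (13,5):1379400·5+611501→7508501, (13,6):1323652·6+1379400→9321312, (13,7):627396·7+1323652→5715424, (13,8):159027·8+627396→1899612, (13,9):22275·9+159027→359502, (13,10):1705·10+22275→39325, (13,11):66·11+1705→2431, (13,12):1·12+66→78, (13,13):0·13+1→1
B_13 = ΣS(13,k) = 1+4095+261625+2532530+7508501+9321312+5715424+1899612+359502+39325+2431+78+1 = 27644437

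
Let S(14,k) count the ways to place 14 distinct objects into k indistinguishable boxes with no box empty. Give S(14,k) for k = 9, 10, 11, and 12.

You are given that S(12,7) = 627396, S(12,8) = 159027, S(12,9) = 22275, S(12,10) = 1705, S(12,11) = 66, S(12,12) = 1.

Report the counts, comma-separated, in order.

5135130, 752752, 66066, 3367

row 13: T[13][8]=8·159027+627396=1899612  T[13][9]=9·22275+159027=359502  T[13][10]=10·1705+22275=39325  T[13][11]=11·66+1705=2431  T[13][12]=12·1+66=78
row 14: T[14][9]=9·359502+1899612=5135130  T[14][10]=10·39325+359502=752752  T[14][11]=11·2431+39325=66066  T[14][12]=12·78+2431=3367
Read S(14,9) = 5135130, S(14,10) = 752752, S(14,11) = 66066, S(14,12) = 3367.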